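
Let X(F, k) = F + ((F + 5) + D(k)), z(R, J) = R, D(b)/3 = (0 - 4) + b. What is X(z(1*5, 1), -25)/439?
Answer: -72/439 ≈ -0.16401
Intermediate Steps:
D(b) = -12 + 3*b (D(b) = 3*((0 - 4) + b) = 3*(-4 + b) = -12 + 3*b)
X(F, k) = -7 + 2*F + 3*k (X(F, k) = F + ((F + 5) + (-12 + 3*k)) = F + ((5 + F) + (-12 + 3*k)) = F + (-7 + F + 3*k) = -7 + 2*F + 3*k)
X(z(1*5, 1), -25)/439 = (-7 + 2*(1*5) + 3*(-25))/439 = (-7 + 2*5 - 75)*(1/439) = (-7 + 10 - 75)*(1/439) = -72*1/439 = -72/439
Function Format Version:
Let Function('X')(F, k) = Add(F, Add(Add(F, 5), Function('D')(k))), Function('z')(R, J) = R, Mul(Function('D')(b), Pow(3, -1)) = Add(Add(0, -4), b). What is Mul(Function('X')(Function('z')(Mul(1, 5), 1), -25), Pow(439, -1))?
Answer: Rational(-72, 439) ≈ -0.16401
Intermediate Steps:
Function('D')(b) = Add(-12, Mul(3, b)) (Function('D')(b) = Mul(3, Add(Add(0, -4), b)) = Mul(3, Add(-4, b)) = Add(-12, Mul(3, b)))
Function('X')(F, k) = Add(-7, Mul(2, F), Mul(3, k)) (Function('X')(F, k) = Add(F, Add(Add(F, 5), Add(-12, Mul(3, k)))) = Add(F, Add(Add(5, F), Add(-12, Mul(3, k)))) = Add(F, Add(-7, F, Mul(3, k))) = Add(-7, Mul(2, F), Mul(3, k)))
Mul(Function('X')(Function('z')(Mul(1, 5), 1), -25), Pow(439, -1)) = Mul(Add(-7, Mul(2, Mul(1, 5)), Mul(3, -25)), Pow(439, -1)) = Mul(Add(-7, Mul(2, 5), -75), Rational(1, 439)) = Mul(Add(-7, 10, -75), Rational(1, 439)) = Mul(-72, Rational(1, 439)) = Rational(-72, 439)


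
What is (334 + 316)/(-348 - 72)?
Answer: -65/42 ≈ -1.5476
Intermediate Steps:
(334 + 316)/(-348 - 72) = 650/(-420) = 650*(-1/420) = -65/42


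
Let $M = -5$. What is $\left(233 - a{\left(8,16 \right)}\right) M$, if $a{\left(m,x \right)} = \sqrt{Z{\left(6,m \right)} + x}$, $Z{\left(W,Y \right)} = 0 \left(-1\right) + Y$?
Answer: $-1165 + 10 \sqrt{6} \approx -1140.5$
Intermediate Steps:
$Z{\left(W,Y \right)} = Y$ ($Z{\left(W,Y \right)} = 0 + Y = Y$)
$a{\left(m,x \right)} = \sqrt{m + x}$
$\left(233 - a{\left(8,16 \right)}\right) M = \left(233 - \sqrt{8 + 16}\right) \left(-5\right) = \left(233 - \sqrt{24}\right) \left(-5\right) = \left(233 - 2 \sqrt{6}\right) \left(-5\right) = -1165 + 10 \sqrt{6}$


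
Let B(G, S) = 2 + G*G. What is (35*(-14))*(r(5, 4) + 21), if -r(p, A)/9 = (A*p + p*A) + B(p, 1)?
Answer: 285180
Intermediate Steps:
B(G, S) = 2 + G²
r(p, A) = -18 - 9*p² - 18*A*p (r(p, A) = -9*((A*p + p*A) + (2 + p²)) = -9*((A*p + A*p) + (2 + p²)) = -9*(2*A*p + (2 + p²)) = -9*(2 + p² + 2*A*p) = -18 - 9*p² - 18*A*p)
(35*(-14))*(r(5, 4) + 21) = (35*(-14))*((-18 - 9*5² - 18*4*5) + 21) = -490*((-18 - 9*25 - 360) + 21) = -490*((-18 - 225 - 360) + 21) = -490*(-603 + 21) = -490*(-582) = 285180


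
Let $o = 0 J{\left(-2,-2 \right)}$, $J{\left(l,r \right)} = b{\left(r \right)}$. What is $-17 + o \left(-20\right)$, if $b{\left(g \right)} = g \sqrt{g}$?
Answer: $-17$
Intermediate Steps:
$b{\left(g \right)} = g^{\frac{3}{2}}$
$J{\left(l,r \right)} = r^{\frac{3}{2}}$
$o = 0$ ($o = 0 \left(-2\right)^{\frac{3}{2}} = 0 \left(- 2 i \sqrt{2}\right) = 0$)
$-17 + o \left(-20\right) = -17 + 0 \left(-20\right) = -17 + 0 = -17$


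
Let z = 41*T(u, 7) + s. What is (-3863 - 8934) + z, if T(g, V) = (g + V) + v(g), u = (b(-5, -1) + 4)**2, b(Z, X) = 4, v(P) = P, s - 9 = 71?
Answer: -7182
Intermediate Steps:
s = 80 (s = 9 + 71 = 80)
u = 64 (u = (4 + 4)**2 = 8**2 = 64)
T(g, V) = V + 2*g (T(g, V) = (g + V) + g = (V + g) + g = V + 2*g)
z = 5615 (z = 41*(7 + 2*64) + 80 = 41*(7 + 128) + 80 = 41*135 + 80 = 5535 + 80 = 5615)
(-3863 - 8934) + z = (-3863 - 8934) + 5615 = -12797 + 5615 = -7182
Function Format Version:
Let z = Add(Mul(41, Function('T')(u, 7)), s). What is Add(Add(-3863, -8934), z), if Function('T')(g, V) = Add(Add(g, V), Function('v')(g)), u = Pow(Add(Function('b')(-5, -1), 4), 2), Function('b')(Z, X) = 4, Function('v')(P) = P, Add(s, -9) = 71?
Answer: -7182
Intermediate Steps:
s = 80 (s = Add(9, 71) = 80)
u = 64 (u = Pow(Add(4, 4), 2) = Pow(8, 2) = 64)
Function('T')(g, V) = Add(V, Mul(2, g)) (Function('T')(g, V) = Add(Add(g, V), g) = Add(Add(V, g), g) = Add(V, Mul(2, g)))
z = 5615 (z = Add(Mul(41, Add(7, Mul(2, 64))), 80) = Add(Mul(41, Add(7, 128)), 80) = Add(Mul(41, 135), 80) = Add(5535, 80) = 5615)
Add(Add(-3863, -8934), z) = Add(Add(-3863, -8934), 5615) = Add(-12797, 5615) = -7182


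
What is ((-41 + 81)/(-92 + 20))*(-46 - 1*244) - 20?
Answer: 1270/9 ≈ 141.11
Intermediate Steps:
((-41 + 81)/(-92 + 20))*(-46 - 1*244) - 20 = (40/(-72))*(-46 - 244) - 20 = (40*(-1/72))*(-290) - 20 = -5/9*(-290) - 20 = 1450/9 - 20 = 1270/9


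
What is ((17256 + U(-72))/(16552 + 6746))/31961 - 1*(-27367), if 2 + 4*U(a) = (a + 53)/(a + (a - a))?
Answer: 5868926631642691/214452684864 ≈ 27367.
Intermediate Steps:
U(a) = -½ + (53 + a)/(4*a) (U(a) = -½ + ((a + 53)/(a + (a - a)))/4 = -½ + ((53 + a)/(a + 0))/4 = -½ + ((53 + a)/a)/4 = -½ + (53 + a)/(4*a))
((17256 + U(-72))/(16552 + 6746))/31961 - 1*(-27367) = ((17256 + (¼)*(53 - 1*(-72))/(-72))/(16552 + 6746))/31961 - 1*(-27367) = ((17256 + (¼)*(-1/72)*(53 + 72))/23298)*(1/31961) + 27367 = ((17256 + (¼)*(-1/72)*125)*(1/23298))*(1/31961) + 27367 = ((17256 - 125/288)*(1/23298))*(1/31961) + 27367 = ((4969603/288)*(1/23298))*(1/31961) + 27367 = (4969603/6709824)*(1/31961) + 27367 = 4969603/214452684864 + 27367 = 5868926631642691/214452684864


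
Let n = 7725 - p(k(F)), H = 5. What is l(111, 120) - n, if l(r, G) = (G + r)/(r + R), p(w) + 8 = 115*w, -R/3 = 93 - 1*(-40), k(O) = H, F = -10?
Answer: -687245/96 ≈ -7158.8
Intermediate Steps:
k(O) = 5
R = -399 (R = -3*(93 - 1*(-40)) = -3*(93 + 40) = -3*133 = -399)
p(w) = -8 + 115*w
l(r, G) = (G + r)/(-399 + r) (l(r, G) = (G + r)/(r - 399) = (G + r)/(-399 + r))
n = 7158 (n = 7725 - (-8 + 115*5) = 7725 - (-8 + 575) = 7725 - 1*567 = 7725 - 567 = 7158)
l(111, 120) - n = (120 + 111)/(-399 + 111) - 1*7158 = 231/(-288) - 7158 = -1/288*231 - 7158 = -77/96 - 7158 = -687245/96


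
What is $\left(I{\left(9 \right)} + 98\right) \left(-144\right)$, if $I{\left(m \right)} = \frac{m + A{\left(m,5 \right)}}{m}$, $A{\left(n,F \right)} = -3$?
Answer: $-14208$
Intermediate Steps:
$I{\left(m \right)} = \frac{-3 + m}{m}$ ($I{\left(m \right)} = \frac{m - 3}{m} = \frac{-3 + m}{m}$)
$\left(I{\left(9 \right)} + 98\right) \left(-144\right) = \left(\frac{-3 + 9}{9} + 98\right) \left(-144\right) = \left(\frac{1}{9} \cdot 6 + 98\right) \left(-144\right) = \left(\frac{2}{3} + 98\right) \left(-144\right) = \frac{296}{3} \left(-144\right) = -14208$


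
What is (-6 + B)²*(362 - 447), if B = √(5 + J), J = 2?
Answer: -3655 + 1020*√7 ≈ -956.33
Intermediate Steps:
B = √7 (B = √(5 + 2) = √7 ≈ 2.6458)
(-6 + B)²*(362 - 447) = (-6 + √7)²*(362 - 447) = (-6 + √7)²*(-85) = -85*(-6 + √7)²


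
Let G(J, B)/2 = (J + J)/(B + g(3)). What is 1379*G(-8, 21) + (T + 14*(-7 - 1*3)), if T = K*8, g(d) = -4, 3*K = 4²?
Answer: -137348/51 ≈ -2693.1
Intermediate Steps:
K = 16/3 (K = (⅓)*4² = (⅓)*16 = 16/3 ≈ 5.3333)
G(J, B) = 4*J/(-4 + B) (G(J, B) = 2*((J + J)/(B - 4)) = 2*((2*J)/(-4 + B)) = 2*(2*J/(-4 + B)) = 4*J/(-4 + B))
T = 128/3 (T = (16/3)*8 = 128/3 ≈ 42.667)
1379*G(-8, 21) + (T + 14*(-7 - 1*3)) = 1379*(4*(-8)/(-4 + 21)) + (128/3 + 14*(-7 - 1*3)) = 1379*(4*(-8)/17) + (128/3 + 14*(-7 - 3)) = 1379*(4*(-8)*(1/17)) + (128/3 + 14*(-10)) = 1379*(-32/17) + (128/3 - 140) = -44128/17 - 292/3 = -137348/51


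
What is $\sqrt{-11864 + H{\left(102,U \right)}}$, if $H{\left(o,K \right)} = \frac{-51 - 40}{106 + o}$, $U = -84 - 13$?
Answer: $\frac{i \sqrt{189831}}{4} \approx 108.92 i$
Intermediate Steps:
$U = -97$ ($U = -84 - 13 = -97$)
$H{\left(o,K \right)} = - \frac{91}{106 + o}$
$\sqrt{-11864 + H{\left(102,U \right)}} = \sqrt{-11864 - \frac{91}{106 + 102}} = \sqrt{-11864 - \frac{91}{208}} = \sqrt{-11864 - \frac{7}{16}} = \sqrt{- \frac{189831}{16}} = \frac{i \sqrt{189831}}{4}$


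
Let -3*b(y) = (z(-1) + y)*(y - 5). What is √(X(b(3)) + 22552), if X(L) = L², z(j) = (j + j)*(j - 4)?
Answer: 14*√1039/3 ≈ 150.42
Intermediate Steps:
z(j) = 2*j*(-4 + j) (z(j) = (2*j)*(-4 + j) = 2*j*(-4 + j))
b(y) = -(-5 + y)*(10 + y)/3 (b(y) = -(2*(-1)*(-4 - 1) + y)*(y - 5)/3 = -(2*(-1)*(-5) + y)*(-5 + y)/3 = -(10 + y)*(-5 + y)/3 = -(-5 + y)*(10 + y)/3)
√(X(b(3)) + 22552) = √((50/3 - 5/3*3 - ⅓*3²)² + 22552) = √((50/3 - 5 - ⅓*9)² + 22552) = √((50/3 - 5 - 3)² + 22552) = √((26/3)² + 22552) = √(676/9 + 22552) = √(203644/9) = 14*√1039/3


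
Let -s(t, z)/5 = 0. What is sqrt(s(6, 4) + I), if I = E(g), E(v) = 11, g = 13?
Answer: sqrt(11) ≈ 3.3166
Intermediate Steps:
s(t, z) = 0 (s(t, z) = -5*0 = 0)
I = 11
sqrt(s(6, 4) + I) = sqrt(0 + 11) = sqrt(11)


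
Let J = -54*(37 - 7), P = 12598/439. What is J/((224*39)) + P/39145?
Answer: -2310757081/12510428840 ≈ -0.18471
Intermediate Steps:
P = 12598/439 (P = 12598*(1/439) = 12598/439 ≈ 28.697)
J = -1620 (J = -54*30 = -1620)
J/((224*39)) + P/39145 = -1620/(224*39) + (12598/439)/39145 = -1620/8736 + (12598/439)*(1/39145) = -1620*1/8736 + 12598/17184655 = -135/728 + 12598/17184655 = -2310757081/12510428840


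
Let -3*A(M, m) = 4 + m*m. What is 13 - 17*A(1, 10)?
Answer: 1807/3 ≈ 602.33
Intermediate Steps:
A(M, m) = -4/3 - m**2/3 (A(M, m) = -(4 + m*m)/3 = -(4 + m**2)/3 = -4/3 - m**2/3)
13 - 17*A(1, 10) = 13 - 17*(-4/3 - 1/3*10**2) = 13 - 17*(-4/3 - 1/3*100) = 13 - 17*(-4/3 - 100/3) = 13 - 17*(-104/3) = 13 + 1768/3 = 1807/3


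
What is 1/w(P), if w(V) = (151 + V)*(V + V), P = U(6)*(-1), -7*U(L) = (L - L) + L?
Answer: 49/12756 ≈ 0.0038413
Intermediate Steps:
U(L) = -L/7 (U(L) = -((L - L) + L)/7 = -(0 + L)/7 = -L/7)
P = 6/7 (P = -⅐*6*(-1) = -6/7*(-1) = 6/7 ≈ 0.85714)
w(V) = 2*V*(151 + V) (w(V) = (151 + V)*(2*V) = 2*V*(151 + V))
1/w(P) = 1/(2*(6/7)*(151 + 6/7)) = 1/(2*(6/7)*(1063/7)) = 1/(12756/49) = 49/12756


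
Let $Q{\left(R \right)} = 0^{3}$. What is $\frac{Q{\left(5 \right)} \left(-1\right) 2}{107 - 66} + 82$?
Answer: $82$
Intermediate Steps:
$Q{\left(R \right)} = 0$
$\frac{Q{\left(5 \right)} \left(-1\right) 2}{107 - 66} + 82 = \frac{0 \left(-1\right) 2}{107 - 66} + 82 = \frac{0 \cdot 2}{41} + 82 = \frac{1}{41} \cdot 0 + 82 = 0 + 82 = 82$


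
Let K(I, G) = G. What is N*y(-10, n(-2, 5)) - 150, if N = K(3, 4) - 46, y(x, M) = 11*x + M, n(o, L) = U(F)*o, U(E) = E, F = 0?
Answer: 4470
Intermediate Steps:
n(o, L) = 0 (n(o, L) = 0*o = 0)
y(x, M) = M + 11*x
N = -42 (N = 4 - 46 = -42)
N*y(-10, n(-2, 5)) - 150 = -42*(0 + 11*(-10)) - 150 = -42*(0 - 110) - 150 = -42*(-110) - 150 = 4620 - 150 = 4470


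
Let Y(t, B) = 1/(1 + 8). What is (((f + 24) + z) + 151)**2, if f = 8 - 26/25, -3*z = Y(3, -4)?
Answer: 15079348804/455625 ≈ 33096.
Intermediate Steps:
Y(t, B) = 1/9
z = -1/27 (z = -1/3*1/9 = -1/27 ≈ -0.037037)
f = 174/25 (f = 8 - 26*1/25 = 8 - 26/25 = 174/25 ≈ 6.9600)
(((f + 24) + z) + 151)**2 = (((174/25 + 24) - 1/27) + 151)**2 = ((774/25 - 1/27) + 151)**2 = (20873/675 + 151)**2 = (122798/675)**2 = 15079348804/455625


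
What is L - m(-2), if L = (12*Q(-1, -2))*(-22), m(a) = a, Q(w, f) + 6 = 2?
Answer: 1058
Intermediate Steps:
Q(w, f) = -4 (Q(w, f) = -6 + 2 = -4)
L = 1056 (L = (12*(-4))*(-22) = -48*(-22) = 1056)
L - m(-2) = 1056 - 1*(-2) = 1056 + 2 = 1058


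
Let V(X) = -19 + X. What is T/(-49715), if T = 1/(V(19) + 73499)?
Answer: -1/3654002785 ≈ -2.7367e-10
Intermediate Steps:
T = 1/73499 (T = 1/((-19 + 19) + 73499) = 1/(0 + 73499) = 1/73499 ≈ 1.3606e-5)
T/(-49715) = (1/73499)/(-49715) = (1/73499)*(-1/49715) = -1/3654002785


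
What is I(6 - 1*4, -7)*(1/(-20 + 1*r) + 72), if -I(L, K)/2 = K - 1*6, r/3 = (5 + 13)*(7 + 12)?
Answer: 941629/503 ≈ 1872.0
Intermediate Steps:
r = 1026 (r = 3*((5 + 13)*(7 + 12)) = 3*(18*19) = 3*342 = 1026)
I(L, K) = 12 - 2*K (I(L, K) = -2*(K - 1*6) = -2*(K - 6) = -2*(-6 + K) = 12 - 2*K)
I(6 - 1*4, -7)*(1/(-20 + 1*r) + 72) = (12 - 2*(-7))*(1/(-20 + 1*1026) + 72) = (12 + 14)*(1/(-20 + 1026) + 72) = 26*(1/1006 + 72) = 26*(72433/1006) = 941629/503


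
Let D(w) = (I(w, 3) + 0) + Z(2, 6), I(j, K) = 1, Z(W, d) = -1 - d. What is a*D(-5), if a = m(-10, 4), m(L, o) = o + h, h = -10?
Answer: 36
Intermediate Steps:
D(w) = -6 (D(w) = (1 + 0) + (-1 - 1*6) = 1 + (-1 - 6) = 1 - 7 = -6)
m(L, o) = -10 + o (m(L, o) = o - 10 = -10 + o)
a = -6 (a = -10 + 4 = -6)
a*D(-5) = -6*(-6) = 36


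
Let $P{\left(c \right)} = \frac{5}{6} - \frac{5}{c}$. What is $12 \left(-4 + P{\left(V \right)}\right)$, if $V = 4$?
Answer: $-53$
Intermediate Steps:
$P{\left(c \right)} = \frac{5}{6} - \frac{5}{c}$ ($P{\left(c \right)} = 5 \cdot \frac{1}{6} - \frac{5}{c} = \frac{5}{6} - \frac{5}{c}$)
$12 \left(-4 + P{\left(V \right)}\right) = 12 \left(-4 + \left(\frac{5}{6} - \frac{5}{4}\right)\right) = 12 \left(-4 - \frac{5}{12}\right) = 12 \left(- \frac{53}{12}\right) = -53$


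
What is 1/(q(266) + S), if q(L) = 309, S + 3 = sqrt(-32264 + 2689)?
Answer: 306/123211 - 65*I*sqrt(7)/123211 ≈ 0.0024835 - 0.0013958*I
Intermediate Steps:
S = -3 + 65*I*sqrt(7) (S = -3 + sqrt(-32264 + 2689) = -3 + sqrt(-29575) = -3 + 65*I*sqrt(7) ≈ -3.0 + 171.97*I)
1/(q(266) + S) = 1/(309 + (-3 + 65*I*sqrt(7))) = 1/(306 + 65*I*sqrt(7))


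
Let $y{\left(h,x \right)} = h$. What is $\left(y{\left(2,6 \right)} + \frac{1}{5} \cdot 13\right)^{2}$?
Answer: $\frac{529}{25} \approx 21.16$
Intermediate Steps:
$\left(y{\left(2,6 \right)} + \frac{1}{5} \cdot 13\right)^{2} = \left(2 + \frac{1}{5} \cdot 13\right)^{2} = \left(2 + \frac{13}{5}\right)^{2} = \left(\frac{23}{5}\right)^{2} = \frac{529}{25}$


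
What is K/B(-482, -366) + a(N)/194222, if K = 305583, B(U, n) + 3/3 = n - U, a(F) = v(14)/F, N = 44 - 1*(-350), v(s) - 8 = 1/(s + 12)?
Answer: 607991043991979/228805169320 ≈ 2657.2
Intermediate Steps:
v(s) = 8 + 1/(12 + s) (v(s) = 8 + 1/(s + 12) = 8 + 1/(12 + s))
N = 394 (N = 44 + 350 = 394)
a(F) = 209/(26*F) (a(F) = ((97 + 8*14)/(12 + 14))/F = ((97 + 112)/26)/F = ((1/26)*209)/F = 209/(26*F))
B(U, n) = -1 + n - U (B(U, n) = -1 + (n - U) = -1 + n - U)
K/B(-482, -366) + a(N)/194222 = 305583/(-1 - 366 - 1*(-482)) + ((209/26)/394)/194222 = 305583/(-1 - 366 + 482) + ((209/26)*(1/394))*(1/194222) = 305583/115 + (209/10244)*(1/194222) = 305583*(1/115) + 209/1989610168 = 305583/115 + 209/1989610168 = 607991043991979/228805169320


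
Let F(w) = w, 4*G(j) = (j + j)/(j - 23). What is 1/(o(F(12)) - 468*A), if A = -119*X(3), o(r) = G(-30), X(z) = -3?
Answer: -53/8855013 ≈ -5.9853e-6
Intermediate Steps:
G(j) = j/(2*(-23 + j)) (G(j) = ((j + j)/(j - 23))/4 = ((2*j)/(-23 + j))/4 = (2*j/(-23 + j))/4 = j/(2*(-23 + j)))
o(r) = 15/53 (o(r) = (½)*(-30)/(-23 - 30) = (½)*(-30)/(-53) = (½)*(-30)*(-1/53) = 15/53)
A = 357 (A = -119*(-3) = 357)
1/(o(F(12)) - 468*A) = 1/(15/53 - 468*357) = 1/(15/53 - 167076) = 1/(-8855013/53) = -53/8855013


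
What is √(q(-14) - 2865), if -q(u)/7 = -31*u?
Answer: I*√5903 ≈ 76.831*I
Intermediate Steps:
q(u) = 217*u (q(u) = -(-217)*u = 217*u)
√(q(-14) - 2865) = √(217*(-14) - 2865) = √(-3038 - 2865) = √(-5903) = I*√5903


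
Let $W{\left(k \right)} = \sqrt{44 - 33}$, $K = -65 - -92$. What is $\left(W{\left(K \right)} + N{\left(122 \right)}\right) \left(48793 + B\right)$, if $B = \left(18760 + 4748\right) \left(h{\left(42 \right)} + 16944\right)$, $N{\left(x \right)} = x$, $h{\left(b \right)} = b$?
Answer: $48721393082 + 399355681 \sqrt{11} \approx 5.0046 \cdot 10^{10}$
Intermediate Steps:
$K = 27$ ($K = -65 + 92 = 27$)
$B = 399306888$ ($B = \left(18760 + 4748\right) \left(42 + 16944\right) = 23508 \cdot 16986 = 399306888$)
$W{\left(k \right)} = \sqrt{11}$
$\left(W{\left(K \right)} + N{\left(122 \right)}\right) \left(48793 + B\right) = \left(\sqrt{11} + 122\right) \left(48793 + 399306888\right) = \left(122 + \sqrt{11}\right) 399355681 = 48721393082 + 399355681 \sqrt{11}$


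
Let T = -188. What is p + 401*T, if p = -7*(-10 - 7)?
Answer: -75269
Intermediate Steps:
p = 119 (p = -7*(-17) = 119)
p + 401*T = 119 + 401*(-188) = 119 - 75388 = -75269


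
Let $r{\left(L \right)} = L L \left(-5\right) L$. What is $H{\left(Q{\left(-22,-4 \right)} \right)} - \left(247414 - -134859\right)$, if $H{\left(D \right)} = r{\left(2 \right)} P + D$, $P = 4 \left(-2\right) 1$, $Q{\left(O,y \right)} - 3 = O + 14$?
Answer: $-381958$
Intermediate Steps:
$Q{\left(O,y \right)} = 17 + O$ ($Q{\left(O,y \right)} = 3 + \left(O + 14\right) = 3 + \left(14 + O\right) = 17 + O$)
$r{\left(L \right)} = - 5 L^{3}$ ($r{\left(L \right)} = L^{2} \left(-5\right) L = - 5 L^{2} L = - 5 L^{3}$)
$P = -8$ ($P = \left(-8\right) 1 = -8$)
$H{\left(D \right)} = 320 + D$ ($H{\left(D \right)} = - 5 \cdot 2^{3} \left(-8\right) + D = \left(-5\right) 8 \left(-8\right) + D = \left(-40\right) \left(-8\right) + D = 320 + D$)
$H{\left(Q{\left(-22,-4 \right)} \right)} - \left(247414 - -134859\right) = \left(320 + \left(17 - 22\right)\right) - \left(247414 - -134859\right) = \left(320 - 5\right) - \left(247414 + 134859\right) = 315 - 382273 = -381958$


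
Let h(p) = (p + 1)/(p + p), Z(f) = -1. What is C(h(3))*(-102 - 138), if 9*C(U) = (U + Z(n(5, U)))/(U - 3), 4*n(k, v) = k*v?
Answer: -80/21 ≈ -3.8095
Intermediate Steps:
n(k, v) = k*v/4 (n(k, v) = (k*v)/4 = k*v/4)
h(p) = (1 + p)/(2*p) (h(p) = (1 + p)/((2*p)) = (1 + p)*(1/(2*p)) = (1 + p)/(2*p))
C(U) = (-1 + U)/(9*(-3 + U)) (C(U) = ((U - 1)/(U - 3))/9 = ((-1 + U)/(-3 + U))/9 = (-1 + U)/(9*(-3 + U)))
C(h(3))*(-102 - 138) = ((-1 + (½)*(1 + 3)/3)/(9*(-3 + (½)*(1 + 3)/3)))*(-102 - 138) = ((-1 + (½)*(⅓)*4)/(9*(-3 + (½)*(⅓)*4)))*(-240) = ((-1 + ⅔)/(9*(-3 + ⅔)))*(-240) = ((⅑)*(-⅓)/(-7/3))*(-240) = ((⅑)*(-3/7)*(-⅓))*(-240) = (1/63)*(-240) = -80/21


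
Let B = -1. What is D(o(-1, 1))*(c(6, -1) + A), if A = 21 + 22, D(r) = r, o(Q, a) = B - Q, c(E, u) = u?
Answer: 0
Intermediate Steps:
o(Q, a) = -1 - Q
A = 43
D(o(-1, 1))*(c(6, -1) + A) = (-1 - 1*(-1))*(-1 + 43) = (-1 + 1)*42 = 0*42 = 0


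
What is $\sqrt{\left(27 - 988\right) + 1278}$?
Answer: $\sqrt{317} \approx 17.805$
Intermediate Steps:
$\sqrt{\left(27 - 988\right) + 1278} = \sqrt{-961 + 1278} = \sqrt{317}$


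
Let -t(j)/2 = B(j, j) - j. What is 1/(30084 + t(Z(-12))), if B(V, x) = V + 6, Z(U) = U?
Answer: 1/30072 ≈ 3.3254e-5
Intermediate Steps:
B(V, x) = 6 + V
t(j) = -12 (t(j) = -2*((6 + j) - j) = -2*6 = -12)
1/(30084 + t(Z(-12))) = 1/(30084 - 12) = 1/30072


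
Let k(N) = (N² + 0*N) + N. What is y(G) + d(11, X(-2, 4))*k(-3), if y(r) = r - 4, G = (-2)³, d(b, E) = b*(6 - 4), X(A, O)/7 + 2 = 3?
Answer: 120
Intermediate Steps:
X(A, O) = 7 (X(A, O) = -14 + 7*3 = -14 + 21 = 7)
d(b, E) = 2*b (d(b, E) = b*2 = 2*b)
k(N) = N + N² (k(N) = (N² + 0) + N = N² + N = N + N²)
G = -8
y(r) = -4 + r
y(G) + d(11, X(-2, 4))*k(-3) = (-4 - 8) + (2*11)*(-3*(1 - 3)) = -12 + 22*(-3*(-2)) = -12 + 22*6 = -12 + 132 = 120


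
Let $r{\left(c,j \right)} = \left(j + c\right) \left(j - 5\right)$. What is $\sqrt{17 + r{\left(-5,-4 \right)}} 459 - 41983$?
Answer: $-41983 + 3213 \sqrt{2} \approx -37439.0$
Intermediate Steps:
$r{\left(c,j \right)} = \left(-5 + j\right) \left(c + j\right)$ ($r{\left(c,j \right)} = \left(c + j\right) \left(-5 + j\right) = \left(-5 + j\right) \left(c + j\right)$)
$\sqrt{17 + r{\left(-5,-4 \right)}} 459 - 41983 = \sqrt{17 - \left(-65 - 16\right)} 459 - 41983 = \sqrt{17 + \left(16 + 25 + 20 + 20\right)} 459 - 41983 = \sqrt{17 + 81} \cdot 459 - 41983 = \sqrt{98} \cdot 459 - 41983 = 7 \sqrt{2} \cdot 459 - 41983 = 3213 \sqrt{2} - 41983 = -41983 + 3213 \sqrt{2}$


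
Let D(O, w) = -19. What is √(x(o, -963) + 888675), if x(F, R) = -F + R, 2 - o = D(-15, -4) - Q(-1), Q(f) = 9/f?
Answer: 10*√8877 ≈ 942.18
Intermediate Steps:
o = 12 (o = 2 - (-19 - 9/(-1)) = 2 - (-19 - 9*(-1)) = 2 - (-19 - 1*(-9)) = 2 - (-19 + 9) = 2 - 1*(-10) = 2 + 10 = 12)
x(F, R) = R - F
√(x(o, -963) + 888675) = √((-963 - 1*12) + 888675) = √((-963 - 12) + 888675) = √(-975 + 888675) = √887700 = 10*√8877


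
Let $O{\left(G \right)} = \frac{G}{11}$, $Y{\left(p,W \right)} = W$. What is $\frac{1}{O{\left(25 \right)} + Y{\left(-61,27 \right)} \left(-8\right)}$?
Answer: $- \frac{11}{2351} \approx -0.0046789$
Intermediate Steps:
$O{\left(G \right)} = \frac{G}{11}$ ($O{\left(G \right)} = G \frac{1}{11} = \frac{G}{11}$)
$\frac{1}{O{\left(25 \right)} + Y{\left(-61,27 \right)} \left(-8\right)} = \frac{1}{\frac{1}{11} \cdot 25 + 27 \left(-8\right)} = \frac{1}{\frac{25}{11} - 216} = \frac{1}{- \frac{2351}{11}} = - \frac{11}{2351}$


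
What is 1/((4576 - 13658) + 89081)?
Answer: 1/79999 ≈ 1.2500e-5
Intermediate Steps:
1/((4576 - 13658) + 89081) = 1/(-9082 + 89081) = 1/79999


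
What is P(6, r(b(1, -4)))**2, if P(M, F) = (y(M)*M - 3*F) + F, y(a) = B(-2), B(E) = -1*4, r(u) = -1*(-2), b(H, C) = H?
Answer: 784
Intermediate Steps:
r(u) = 2
B(E) = -4
y(a) = -4
P(M, F) = -4*M - 2*F (P(M, F) = (-4*M - 3*F) + F = -4*M - 2*F)
P(6, r(b(1, -4)))**2 = (-4*6 - 2*2)**2 = (-24 - 4)**2 = (-28)**2 = 784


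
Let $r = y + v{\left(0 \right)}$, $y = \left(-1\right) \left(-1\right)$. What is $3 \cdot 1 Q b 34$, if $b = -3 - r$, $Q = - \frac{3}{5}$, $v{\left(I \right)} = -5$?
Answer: $- \frac{306}{5} \approx -61.2$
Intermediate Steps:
$Q = - \frac{3}{5}$ ($Q = \left(-3\right) \frac{1}{5} = - \frac{3}{5} \approx -0.6$)
$y = 1$
$r = -4$ ($r = 1 - 5 = -4$)
$b = 1$ ($b = -3 - -4 = -3 + 4 = 1$)
$3 \cdot 1 Q b 34 = 3 \cdot 1 \left(- \frac{3}{5}\right) 1 \cdot 34 = 3 \left(- \frac{3}{5}\right) 1 \cdot 34 = \left(- \frac{9}{5}\right) 1 \cdot 34 = \left(- \frac{9}{5}\right) 34 = - \frac{306}{5}$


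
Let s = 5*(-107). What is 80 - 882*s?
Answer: 471950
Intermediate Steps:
s = -535
80 - 882*s = 80 - 882*(-535) = 80 + 471870 = 471950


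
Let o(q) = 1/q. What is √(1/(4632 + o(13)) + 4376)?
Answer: 9*√195898245485/60217 ≈ 66.151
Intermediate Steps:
√(1/(4632 + o(13)) + 4376) = √(1/(4632 + 1/13) + 4376) = √(1/(60217/13) + 4376) = √(13/60217 + 4376) = √(263509605/60217) = 9*√195898245485/60217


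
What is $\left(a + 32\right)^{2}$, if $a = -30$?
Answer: $4$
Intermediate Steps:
$\left(a + 32\right)^{2} = \left(-30 + 32\right)^{2} = 2^{2} = 4$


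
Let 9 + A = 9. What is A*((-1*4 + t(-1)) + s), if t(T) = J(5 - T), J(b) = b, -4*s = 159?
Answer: 0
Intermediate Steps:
s = -159/4 (s = -1/4*159 = -159/4 ≈ -39.750)
A = 0 (A = -9 + 9 = 0)
t(T) = 5 - T
A*((-1*4 + t(-1)) + s) = 0*((-1*4 + (5 - 1*(-1))) - 159/4) = 0*((-4 + (5 + 1)) - 159/4) = 0*((-4 + 6) - 159/4) = 0*(2 - 159/4) = 0*(-151/4) = 0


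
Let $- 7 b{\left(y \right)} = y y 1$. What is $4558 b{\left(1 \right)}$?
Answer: $- \frac{4558}{7} \approx -651.14$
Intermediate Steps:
$b{\left(y \right)} = - \frac{y^{2}}{7}$ ($b{\left(y \right)} = - \frac{y y 1}{7} = - \frac{y^{2} \cdot 1}{7} = - \frac{y^{2}}{7}$)
$4558 b{\left(1 \right)} = 4558 \left(- \frac{1^{2}}{7}\right) = 4558 \left(\left(- \frac{1}{7}\right) 1\right) = 4558 \left(- \frac{1}{7}\right) = - \frac{4558}{7}$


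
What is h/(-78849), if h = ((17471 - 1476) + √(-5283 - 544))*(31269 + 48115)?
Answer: -1269747080/78849 - 79384*I*√5827/78849 ≈ -16104.0 - 76.853*I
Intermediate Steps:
h = 1269747080 + 79384*I*√5827 (h = (15995 + √(-5827))*79384 = (15995 + I*√5827)*79384 = 1269747080 + 79384*I*√5827 ≈ 1.2697e+9 + 6.0598e+6*I)
h/(-78849) = (1269747080 + 79384*I*√5827)/(-78849) = (1269747080 + 79384*I*√5827)*(-1/78849) = -1269747080/78849 - 79384*I*√5827/78849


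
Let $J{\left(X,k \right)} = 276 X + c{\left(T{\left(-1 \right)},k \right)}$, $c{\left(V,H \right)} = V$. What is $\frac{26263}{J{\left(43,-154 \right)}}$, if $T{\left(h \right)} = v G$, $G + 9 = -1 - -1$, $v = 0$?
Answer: $\frac{26263}{11868} \approx 2.2129$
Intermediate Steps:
$G = -9$ ($G = -9 - 0 = -9 + \left(-1 + 1\right) = -9 + 0 = -9$)
$T{\left(h \right)} = 0$ ($T{\left(h \right)} = 0 \left(-9\right) = 0$)
$J{\left(X,k \right)} = 276 X$ ($J{\left(X,k \right)} = 276 X + 0 = 276 X$)
$\frac{26263}{J{\left(43,-154 \right)}} = \frac{26263}{276 \cdot 43} = \frac{26263}{11868}$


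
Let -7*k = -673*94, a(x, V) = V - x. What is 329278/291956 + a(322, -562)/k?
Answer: 4756040277/4617430118 ≈ 1.0300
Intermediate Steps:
k = 63262/7 (k = -(-673)*94/7 = -⅐*(-63262) = 63262/7 ≈ 9037.4)
329278/291956 + a(322, -562)/k = 329278/291956 + (-562 - 1*322)/(63262/7) = 329278*(1/291956) + (-562 - 322)*(7/63262) = 164639/145978 - 884*7/63262 = 164639/145978 - 3094/31631 = 4756040277/4617430118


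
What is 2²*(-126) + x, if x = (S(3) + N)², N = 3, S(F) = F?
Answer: -468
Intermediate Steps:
x = 36 (x = (3 + 3)² = 6² = 36)
2²*(-126) + x = 2²*(-126) + 36 = 4*(-126) + 36 = -504 + 36 = -468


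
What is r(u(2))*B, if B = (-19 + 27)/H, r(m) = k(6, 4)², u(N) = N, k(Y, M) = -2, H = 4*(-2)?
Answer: -4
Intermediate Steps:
H = -8
r(m) = 4 (r(m) = (-2)² = 4)
B = -1 (B = (-19 + 27)/(-8) = 8*(-⅛) = -1)
r(u(2))*B = 4*(-1) = -4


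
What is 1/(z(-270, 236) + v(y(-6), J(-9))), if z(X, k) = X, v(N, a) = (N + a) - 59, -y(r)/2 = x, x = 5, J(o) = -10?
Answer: -1/349 ≈ -0.0028653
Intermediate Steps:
y(r) = -10 (y(r) = -2*5 = -10)
v(N, a) = -59 + N + a
1/(z(-270, 236) + v(y(-6), J(-9))) = 1/(-270 + (-59 - 10 - 10)) = 1/(-270 - 79) = 1/(-349) = -1/349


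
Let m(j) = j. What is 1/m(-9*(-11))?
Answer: 1/99 ≈ 0.010101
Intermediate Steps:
1/m(-9*(-11)) = 1/(-9*(-11)) = 1/99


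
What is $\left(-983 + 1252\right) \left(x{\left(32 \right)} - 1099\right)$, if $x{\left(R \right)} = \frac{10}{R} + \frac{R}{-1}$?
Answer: $- \frac{4866479}{16} \approx -3.0416 \cdot 10^{5}$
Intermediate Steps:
$x{\left(R \right)} = - R + \frac{10}{R}$ ($x{\left(R \right)} = \frac{10}{R} + R \left(-1\right) = \frac{10}{R} - R = - R + \frac{10}{R}$)
$\left(-983 + 1252\right) \left(x{\left(32 \right)} - 1099\right) = \left(-983 + 1252\right) \left(\left(\left(-1\right) 32 + \frac{10}{32}\right) - 1099\right) = 269 \left(\left(-32 + 10 \cdot \frac{1}{32}\right) - 1099\right) = 269 \left(\left(-32 + \frac{5}{16}\right) - 1099\right) = 269 \left(- \frac{507}{16} - 1099\right) = 269 \left(- \frac{18091}{16}\right) = - \frac{4866479}{16}$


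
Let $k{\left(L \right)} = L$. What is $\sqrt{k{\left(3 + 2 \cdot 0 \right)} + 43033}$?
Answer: $2 \sqrt{10759} \approx 207.45$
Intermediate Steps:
$\sqrt{k{\left(3 + 2 \cdot 0 \right)} + 43033} = \sqrt{\left(3 + 2 \cdot 0\right) + 43033} = \sqrt{\left(3 + 0\right) + 43033} = \sqrt{3 + 43033} = \sqrt{43036} = 2 \sqrt{10759}$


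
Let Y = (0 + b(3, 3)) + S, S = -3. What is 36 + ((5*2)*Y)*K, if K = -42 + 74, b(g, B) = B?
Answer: 36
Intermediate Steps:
K = 32
Y = 0 (Y = (0 + 3) - 3 = 3 - 3 = 0)
36 + ((5*2)*Y)*K = 36 + ((5*2)*0)*32 = 36 + (10*0)*32 = 36 + 0*32 = 36 + 0 = 36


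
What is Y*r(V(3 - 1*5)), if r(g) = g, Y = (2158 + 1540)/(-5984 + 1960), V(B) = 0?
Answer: 0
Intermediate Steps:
Y = -1849/2012 (Y = 3698/(-4024) = 3698*(-1/4024) = -1849/2012 ≈ -0.91899)
Y*r(V(3 - 1*5)) = -1849/2012*0 = 0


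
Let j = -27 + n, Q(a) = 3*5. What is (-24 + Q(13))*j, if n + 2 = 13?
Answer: 144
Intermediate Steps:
n = 11 (n = -2 + 13 = 11)
Q(a) = 15
j = -16 (j = -27 + 11 = -16)
(-24 + Q(13))*j = (-24 + 15)*(-16) = -9*(-16) = 144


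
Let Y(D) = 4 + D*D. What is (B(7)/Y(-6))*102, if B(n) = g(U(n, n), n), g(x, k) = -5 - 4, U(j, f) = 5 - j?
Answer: -459/20 ≈ -22.950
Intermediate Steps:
Y(D) = 4 + D**2
g(x, k) = -9
B(n) = -9
(B(7)/Y(-6))*102 = -9/(4 + (-6)**2)*102 = -9/(4 + 36)*102 = -9/40*102 = -459/20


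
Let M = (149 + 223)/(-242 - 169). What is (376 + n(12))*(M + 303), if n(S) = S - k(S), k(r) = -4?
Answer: 16223704/137 ≈ 1.1842e+5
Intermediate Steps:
M = -124/137 (M = 372/(-411) = 372*(-1/411) = -124/137 ≈ -0.90511)
n(S) = 4 + S (n(S) = S - 1*(-4) = S + 4 = 4 + S)
(376 + n(12))*(M + 303) = (376 + (4 + 12))*(-124/137 + 303) = (376 + 16)*(41387/137) = 392*(41387/137) = 16223704/137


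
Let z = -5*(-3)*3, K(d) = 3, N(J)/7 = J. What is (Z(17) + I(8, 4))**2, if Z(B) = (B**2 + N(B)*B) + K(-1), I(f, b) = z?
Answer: 5569600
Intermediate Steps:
N(J) = 7*J
z = 45 (z = 15*3 = 45)
I(f, b) = 45
Z(B) = 3 + 8*B**2 (Z(B) = (B**2 + (7*B)*B) + 3 = (B**2 + 7*B**2) + 3 = 8*B**2 + 3 = 3 + 8*B**2)
(Z(17) + I(8, 4))**2 = ((3 + 8*17**2) + 45)**2 = ((3 + 8*289) + 45)**2 = ((3 + 2312) + 45)**2 = (2315 + 45)**2 = 2360**2 = 5569600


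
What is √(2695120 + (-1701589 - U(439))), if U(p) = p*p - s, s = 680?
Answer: √801490 ≈ 895.26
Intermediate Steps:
U(p) = -680 + p² (U(p) = p*p - 1*680 = p² - 680 = -680 + p²)
√(2695120 + (-1701589 - U(439))) = √(2695120 + (-1701589 - (-680 + 439²))) = √(2695120 + (-1701589 - (-680 + 192721))) = √(2695120 + (-1701589 - 1*192041)) = √(2695120 + (-1701589 - 192041)) = √(2695120 - 1893630) = √801490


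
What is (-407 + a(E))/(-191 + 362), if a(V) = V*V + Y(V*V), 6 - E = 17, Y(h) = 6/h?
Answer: -34600/20691 ≈ -1.6722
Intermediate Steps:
E = -11 (E = 6 - 1*17 = 6 - 17 = -11)
a(V) = V² + 6/V² (a(V) = V*V + 6/((V*V)) = V² + 6/(V²) = V² + 6/V²)
(-407 + a(E))/(-191 + 362) = (-407 + (6 + (-11)⁴)/(-11)²)/(-191 + 362) = (-407 + (6 + 14641)/121)/171 = (-407 + (1/121)*14647)*(1/171) = (-407 + 14647/121)*(1/171) = -34600/121*1/171 = -34600/20691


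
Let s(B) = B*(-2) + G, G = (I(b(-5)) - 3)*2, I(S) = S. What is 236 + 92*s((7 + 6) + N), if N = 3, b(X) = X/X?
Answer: -3076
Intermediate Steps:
b(X) = 1
G = -4 (G = (1 - 3)*2 = -2*2 = -4)
s(B) = -4 - 2*B (s(B) = B*(-2) - 4 = -2*B - 4 = -4 - 2*B)
236 + 92*s((7 + 6) + N) = 236 + 92*(-4 - 2*((7 + 6) + 3)) = 236 + 92*(-4 - 2*(13 + 3)) = 236 + 92*(-4 - 2*16) = 236 + 92*(-4 - 32) = 236 + 92*(-36) = 236 - 3312 = -3076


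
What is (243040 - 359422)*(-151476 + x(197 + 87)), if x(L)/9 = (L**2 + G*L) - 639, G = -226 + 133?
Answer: -38518834158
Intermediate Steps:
G = -93
x(L) = -5751 - 837*L + 9*L**2 (x(L) = 9*((L**2 - 93*L) - 639) = 9*(-639 + L**2 - 93*L) = -5751 - 837*L + 9*L**2)
(243040 - 359422)*(-151476 + x(197 + 87)) = (243040 - 359422)*(-151476 + (-5751 - 837*(197 + 87) + 9*(197 + 87)**2)) = -116382*(-151476 + (-5751 - 837*284 + 9*284**2)) = -116382*(-151476 + (-5751 - 237708 + 9*80656)) = -116382*(-151476 + (-5751 - 237708 + 725904)) = -116382*(-151476 + 482445) = -116382*330969 = -38518834158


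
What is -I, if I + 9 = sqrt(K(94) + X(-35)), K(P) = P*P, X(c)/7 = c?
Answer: 9 - 11*sqrt(71) ≈ -83.688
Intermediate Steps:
X(c) = 7*c
K(P) = P**2
I = -9 + 11*sqrt(71) (I = -9 + sqrt(94**2 + 7*(-35)) = -9 + sqrt(8836 - 245) = -9 + sqrt(8591) = -9 + 11*sqrt(71) ≈ 83.688)
-I = -(-9 + 11*sqrt(71)) = 9 - 11*sqrt(71)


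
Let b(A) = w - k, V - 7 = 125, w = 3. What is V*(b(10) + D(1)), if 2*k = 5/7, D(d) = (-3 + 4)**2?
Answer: 3366/7 ≈ 480.86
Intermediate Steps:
D(d) = 1 (D(d) = 1**2 = 1)
V = 132 (V = 7 + 125 = 132)
k = 5/14 (k = (5/7)/2 = (5*(1/7))/2 = (1/2)*(5/7) = 5/14 ≈ 0.35714)
b(A) = 37/14 (b(A) = 3 - 1*5/14 = 3 - 5/14 = 37/14)
V*(b(10) + D(1)) = 132*(37/14 + 1) = 132*(51/14) = 3366/7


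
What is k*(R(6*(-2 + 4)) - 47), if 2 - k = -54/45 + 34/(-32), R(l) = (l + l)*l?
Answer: 82181/80 ≈ 1027.3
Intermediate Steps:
R(l) = 2*l² (R(l) = (2*l)*l = 2*l²)
k = 341/80 (k = 2 - (-54/45 + 34/(-32)) = 2 - (-54*1/45 + 34*(-1/32)) = 2 - (-6/5 - 17/16) = 2 - 1*(-181/80) = 2 + 181/80 = 341/80 ≈ 4.2625)
k*(R(6*(-2 + 4)) - 47) = 341*(2*(6*(-2 + 4))² - 47)/80 = 341*(2*(6*2)² - 47)/80 = 341*(2*12² - 47)/80 = 341*(2*144 - 47)/80 = 341*(288 - 47)/80 = (341/80)*241 = 82181/80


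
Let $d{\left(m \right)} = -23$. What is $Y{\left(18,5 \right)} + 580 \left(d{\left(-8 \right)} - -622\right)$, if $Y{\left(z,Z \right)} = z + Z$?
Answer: $347443$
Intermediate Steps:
$Y{\left(z,Z \right)} = Z + z$
$Y{\left(18,5 \right)} + 580 \left(d{\left(-8 \right)} - -622\right) = \left(5 + 18\right) + 580 \left(-23 - -622\right) = 23 + 580 \left(-23 + 622\right) = 23 + 580 \cdot 599 = 23 + 347420 = 347443$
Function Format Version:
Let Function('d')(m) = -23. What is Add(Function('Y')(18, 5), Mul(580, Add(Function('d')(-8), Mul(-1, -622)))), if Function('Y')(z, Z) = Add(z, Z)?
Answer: 347443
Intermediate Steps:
Function('Y')(z, Z) = Add(Z, z)
Add(Function('Y')(18, 5), Mul(580, Add(Function('d')(-8), Mul(-1, -622)))) = Add(Add(5, 18), Mul(580, Add(-23, Mul(-1, -622)))) = Add(23, Mul(580, Add(-23, 622))) = Add(23, Mul(580, 599)) = Add(23, 347420) = 347443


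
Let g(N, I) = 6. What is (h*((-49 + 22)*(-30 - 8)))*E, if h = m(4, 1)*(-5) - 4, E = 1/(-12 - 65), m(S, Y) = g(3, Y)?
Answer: 34884/77 ≈ 453.04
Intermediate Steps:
m(S, Y) = 6
E = -1/77 (E = 1/(-77) = -1/77 ≈ -0.012987)
h = -34 (h = 6*(-5) - 4 = -30 - 4 = -34)
(h*((-49 + 22)*(-30 - 8)))*E = -34*(-49 + 22)*(-30 - 8)*(-1/77) = -(-918)*(-38)*(-1/77) = -34*1026*(-1/77) = -34884*(-1/77) = 34884/77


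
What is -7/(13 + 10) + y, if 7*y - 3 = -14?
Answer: -302/161 ≈ -1.8758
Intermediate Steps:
y = -11/7 (y = 3/7 + (1/7)*(-14) = 3/7 - 2 = -11/7 ≈ -1.5714)
-7/(13 + 10) + y = -7/(13 + 10) - 11/7 = -7/23 - 11/7 = -302/161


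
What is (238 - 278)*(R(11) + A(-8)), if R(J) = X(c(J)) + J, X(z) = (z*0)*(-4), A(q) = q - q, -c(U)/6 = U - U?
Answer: -440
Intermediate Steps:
c(U) = 0 (c(U) = -6*(U - U) = -6*0 = 0)
A(q) = 0
X(z) = 0 (X(z) = 0*(-4) = 0)
R(J) = J (R(J) = 0 + J = J)
(238 - 278)*(R(11) + A(-8)) = (238 - 278)*(11 + 0) = -40*11 = -440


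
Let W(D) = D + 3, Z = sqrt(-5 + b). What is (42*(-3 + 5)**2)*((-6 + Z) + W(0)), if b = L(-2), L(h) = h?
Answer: -504 + 168*I*sqrt(7) ≈ -504.0 + 444.49*I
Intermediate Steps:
b = -2
Z = I*sqrt(7) (Z = sqrt(-5 - 2) = sqrt(-7) = I*sqrt(7) ≈ 2.6458*I)
W(D) = 3 + D
(42*(-3 + 5)**2)*((-6 + Z) + W(0)) = (42*(-3 + 5)**2)*((-6 + I*sqrt(7)) + (3 + 0)) = (42*2**2)*((-6 + I*sqrt(7)) + 3) = (42*4)*(-3 + I*sqrt(7)) = 168*(-3 + I*sqrt(7)) = -504 + 168*I*sqrt(7)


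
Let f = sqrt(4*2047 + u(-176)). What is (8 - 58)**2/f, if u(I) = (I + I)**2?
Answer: 1250*sqrt(33023)/33023 ≈ 6.8786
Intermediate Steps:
u(I) = 4*I**2 (u(I) = (2*I)**2 = 4*I**2)
f = 2*sqrt(33023) (f = sqrt(4*2047 + 4*(-176)**2) = sqrt(8188 + 4*30976) = sqrt(8188 + 123904) = sqrt(132092) = 2*sqrt(33023) ≈ 363.44)
(8 - 58)**2/f = (8 - 58)**2/((2*sqrt(33023))) = (-50)**2*(sqrt(33023)/66046) = 2500*(sqrt(33023)/66046) = 1250*sqrt(33023)/33023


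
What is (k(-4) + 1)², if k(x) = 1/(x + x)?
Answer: 49/64 ≈ 0.76563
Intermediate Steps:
k(x) = 1/(2*x)
(k(-4) + 1)² = ((½)/(-4) + 1)² = ((½)*(-¼) + 1)² = (-⅛ + 1)² = (7/8)² = 49/64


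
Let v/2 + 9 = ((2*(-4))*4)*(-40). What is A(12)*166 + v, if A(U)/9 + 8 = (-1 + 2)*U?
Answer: 8518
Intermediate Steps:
A(U) = -72 + 9*U (A(U) = -72 + 9*((-1 + 2)*U) = -72 + 9*(1*U) = -72 + 9*U)
v = 2542 (v = -18 + 2*(((2*(-4))*4)*(-40)) = -18 + 2*(-8*4*(-40)) = -18 + 2*(-32*(-40)) = -18 + 2*1280 = -18 + 2560 = 2542)
A(12)*166 + v = (-72 + 9*12)*166 + 2542 = (-72 + 108)*166 + 2542 = 36*166 + 2542 = 5976 + 2542 = 8518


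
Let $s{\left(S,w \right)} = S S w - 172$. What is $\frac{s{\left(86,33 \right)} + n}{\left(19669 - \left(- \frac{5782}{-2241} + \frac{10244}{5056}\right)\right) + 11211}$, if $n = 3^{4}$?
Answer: $\frac{691095105648}{87458381471} \approx 7.902$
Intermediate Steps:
$s{\left(S,w \right)} = -172 + w S^{2}$ ($s{\left(S,w \right)} = S^{2} w - 172 = w S^{2} - 172 = -172 + w S^{2}$)
$n = 81$
$\frac{s{\left(86,33 \right)} + n}{\left(19669 - \left(- \frac{5782}{-2241} + \frac{10244}{5056}\right)\right) + 11211} = \frac{\left(-172 + 33 \cdot 86^{2}\right) + 81}{\left(19669 - \left(- \frac{5782}{-2241} + \frac{10244}{5056}\right)\right) + 11211} = \frac{\left(-172 + 33 \cdot 7396\right) + 81}{\left(19669 - \left(\left(-5782\right) \left(- \frac{1}{2241}\right) + 10244 \cdot \frac{1}{5056}\right)\right) + 11211} = \frac{\left(-172 + 244068\right) + 81}{\left(19669 - \left(\frac{5782}{2241} + \frac{2561}{1264}\right)\right) + 11211} = \frac{243896 + 81}{\left(19669 - \frac{13047649}{2832624}\right) + 11211} = \frac{243977}{\left(19669 - \frac{13047649}{2832624}\right) + 11211} = \frac{243977}{\frac{55701833807}{2832624} + 11211} = \frac{243977}{\frac{87458381471}{2832624}} = 243977 \cdot \frac{2832624}{87458381471} = \frac{691095105648}{87458381471}$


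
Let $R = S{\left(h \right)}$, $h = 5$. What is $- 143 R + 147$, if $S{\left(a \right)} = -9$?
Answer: $1434$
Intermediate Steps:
$R = -9$
$- 143 R + 147 = \left(-143\right) \left(-9\right) + 147 = 1287 + 147 = 1434$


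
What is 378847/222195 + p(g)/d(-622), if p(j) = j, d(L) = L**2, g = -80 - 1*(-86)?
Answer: 73285587959/42981845190 ≈ 1.7050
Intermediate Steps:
g = 6 (g = -80 + 86 = 6)
378847/222195 + p(g)/d(-622) = 378847/222195 + 6/((-622)**2) = 378847*(1/222195) + 6/386884 = 378847/222195 + 6*(1/386884) = 378847/222195 + 3/193442 = 73285587959/42981845190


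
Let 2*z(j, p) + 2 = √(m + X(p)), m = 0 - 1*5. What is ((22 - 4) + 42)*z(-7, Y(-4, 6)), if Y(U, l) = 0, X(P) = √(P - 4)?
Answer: -60 + 30*√(-5 + 2*I) ≈ -46.835 + 68.362*I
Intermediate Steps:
m = -5 (m = 0 - 5 = -5)
X(P) = √(-4 + P)
z(j, p) = -1 + √(-5 + √(-4 + p))/2
((22 - 4) + 42)*z(-7, Y(-4, 6)) = ((22 - 4) + 42)*(-1 + √(-5 + √(-4 + 0))/2) = (18 + 42)*(-1 + √(-5 + √(-4))/2) = 60*(-1 + √(-5 + 2*I)/2) = -60 + 30*√(-5 + 2*I)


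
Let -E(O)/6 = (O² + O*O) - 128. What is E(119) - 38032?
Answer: -207196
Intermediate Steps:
E(O) = 768 - 12*O² (E(O) = -6*((O² + O*O) - 128) = -6*((O² + O²) - 128) = -6*(2*O² - 128) = -6*(-128 + 2*O²) = 768 - 12*O²)
E(119) - 38032 = (768 - 12*119²) - 38032 = (768 - 12*14161) - 38032 = (768 - 169932) - 38032 = -169164 - 38032 = -207196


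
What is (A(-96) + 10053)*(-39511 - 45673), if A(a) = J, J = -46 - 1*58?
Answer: -847495616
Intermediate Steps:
J = -104 (J = -46 - 58 = -104)
A(a) = -104
(A(-96) + 10053)*(-39511 - 45673) = (-104 + 10053)*(-39511 - 45673) = 9949*(-85184) = -847495616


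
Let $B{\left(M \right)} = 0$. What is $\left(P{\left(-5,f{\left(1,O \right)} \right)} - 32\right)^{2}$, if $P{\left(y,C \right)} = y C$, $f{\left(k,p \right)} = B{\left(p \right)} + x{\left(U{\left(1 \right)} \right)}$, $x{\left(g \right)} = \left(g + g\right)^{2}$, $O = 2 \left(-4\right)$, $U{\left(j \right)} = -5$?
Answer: $283024$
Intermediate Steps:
$O = -8$
$x{\left(g \right)} = 4 g^{2}$ ($x{\left(g \right)} = \left(2 g\right)^{2} = 4 g^{2}$)
$f{\left(k,p \right)} = 100$ ($f{\left(k,p \right)} = 0 + 4 \left(-5\right)^{2} = 0 + 4 \cdot 25 = 0 + 100 = 100$)
$P{\left(y,C \right)} = C y$
$\left(P{\left(-5,f{\left(1,O \right)} \right)} - 32\right)^{2} = \left(100 \left(-5\right) - 32\right)^{2} = \left(-500 - 32\right)^{2} = \left(-532\right)^{2} = 283024$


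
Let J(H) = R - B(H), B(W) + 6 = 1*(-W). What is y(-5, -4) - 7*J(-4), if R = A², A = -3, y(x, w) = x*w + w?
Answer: -61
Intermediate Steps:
y(x, w) = w + w*x (y(x, w) = w*x + w = w + w*x)
B(W) = -6 - W (B(W) = -6 + 1*(-W) = -6 - W)
R = 9 (R = (-3)² = 9)
J(H) = 15 + H (J(H) = 9 - (-6 - H) = 9 + (6 + H) = 15 + H)
y(-5, -4) - 7*J(-4) = -4*(1 - 5) - 7*(15 - 4) = -4*(-4) - 7*11 = 16 - 77 = -61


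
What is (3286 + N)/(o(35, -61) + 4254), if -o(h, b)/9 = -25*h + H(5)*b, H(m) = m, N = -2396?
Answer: 445/7437 ≈ 0.059836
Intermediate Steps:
o(h, b) = -45*b + 225*h (o(h, b) = -9*(-25*h + 5*b) = -45*b + 225*h)
(3286 + N)/(o(35, -61) + 4254) = (3286 - 2396)/((-45*(-61) + 225*35) + 4254) = 890/((2745 + 7875) + 4254) = 890/(10620 + 4254) = 890/14874 = 890*(1/14874) = 445/7437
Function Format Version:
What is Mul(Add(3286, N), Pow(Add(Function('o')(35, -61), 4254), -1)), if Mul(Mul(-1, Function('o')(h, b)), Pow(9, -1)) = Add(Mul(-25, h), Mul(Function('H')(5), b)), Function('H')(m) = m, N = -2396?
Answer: Rational(445, 7437) ≈ 0.059836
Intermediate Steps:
Function('o')(h, b) = Add(Mul(-45, b), Mul(225, h)) (Function('o')(h, b) = Mul(-9, Add(Mul(-25, h), Mul(5, b))) = Add(Mul(-45, b), Mul(225, h)))
Mul(Add(3286, N), Pow(Add(Function('o')(35, -61), 4254), -1)) = Mul(Add(3286, -2396), Pow(Add(Add(Mul(-45, -61), Mul(225, 35)), 4254), -1)) = Mul(890, Pow(Add(Add(2745, 7875), 4254), -1)) = Mul(890, Pow(Add(10620, 4254), -1)) = Mul(890, Pow(14874, -1)) = Mul(890, Rational(1, 14874)) = Rational(445, 7437)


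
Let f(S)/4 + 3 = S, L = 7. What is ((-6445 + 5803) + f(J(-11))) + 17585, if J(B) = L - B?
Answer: 17003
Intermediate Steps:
J(B) = 7 - B
f(S) = -12 + 4*S
((-6445 + 5803) + f(J(-11))) + 17585 = ((-6445 + 5803) + (-12 + 4*(7 - 1*(-11)))) + 17585 = (-642 + (-12 + 4*(7 + 11))) + 17585 = (-642 + (-12 + 4*18)) + 17585 = (-642 + (-12 + 72)) + 17585 = (-642 + 60) + 17585 = -582 + 17585 = 17003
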